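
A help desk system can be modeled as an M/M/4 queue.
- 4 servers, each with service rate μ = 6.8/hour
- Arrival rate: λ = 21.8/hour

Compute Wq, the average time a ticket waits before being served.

Traffic intensity: ρ = λ/(cμ) = 21.8/(4×6.8) = 0.8015
Since ρ = 0.8015 < 1, system is stable.
Offered load a = λ/μ = cρ = 21.8/6.8 = 3.2059
P₀ = [ Σₙ₌₀^3 aⁿ/n! + a^4/(4!(1-ρ)) ]⁻¹
Σ = a^0/0! + a^1/1! + a^2/2! + a^3/3! = 1.0000 + 3.2059 + 5.1388 + 5.4915 = 14.8362
a^4/(4!(1-ρ)) = 105.6307/(24 × 0.1985294) = 22.1694
P₀ = 1/(14.8362 + 22.1694) = 0.02702
Lq = P₀·a^4·ρ / (4!(1-ρ)²) = 0.027023 × 105.6307 × 0.80147 / (24 × 0.039414) = 2.4185
Wq = Lq/λ = 2.4185/21.8 = 0.1109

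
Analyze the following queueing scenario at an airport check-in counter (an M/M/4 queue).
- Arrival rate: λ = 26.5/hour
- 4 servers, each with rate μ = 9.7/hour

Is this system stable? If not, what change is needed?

Stability requires ρ = λ/(cμ) < 1
ρ = 26.5/(4 × 9.7) = 26.5/38.80 = 0.6830
Since 0.6830 < 1, the system is STABLE.
The servers are busy 68.30% of the time.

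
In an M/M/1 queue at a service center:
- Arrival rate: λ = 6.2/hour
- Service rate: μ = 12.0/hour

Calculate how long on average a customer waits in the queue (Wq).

First, compute utilization: ρ = λ/μ = 6.2/12.0 = 0.5167
For M/M/1: Wq = λ/(μ(μ-λ))
Wq = 6.2/(12.0 × (12.0-6.2))
Wq = 6.2/(12.0 × 5.80)
Wq = 0.08908 hours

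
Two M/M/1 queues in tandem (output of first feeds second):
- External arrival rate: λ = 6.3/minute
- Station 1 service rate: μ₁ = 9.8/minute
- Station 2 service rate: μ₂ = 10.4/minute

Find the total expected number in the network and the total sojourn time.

By Jackson's theorem, each station behaves as independent M/M/1.
Station 1: ρ₁ = 6.3/9.8 = 0.6429, L₁ = ρ₁/(1-ρ₁) = λ/(μ₁-λ) = 6.3/3.50 = 1.8000
Station 2: ρ₂ = 6.3/10.4 = 0.6058, L₂ = ρ₂/(1-ρ₂) = λ/(μ₂-λ) = 6.3/4.10 = 1.5366
Total: L = L₁ + L₂ = 1.8000 + 1.5366 = 3.3366
W = L/λ = 3.3366/6.3 = 0.5296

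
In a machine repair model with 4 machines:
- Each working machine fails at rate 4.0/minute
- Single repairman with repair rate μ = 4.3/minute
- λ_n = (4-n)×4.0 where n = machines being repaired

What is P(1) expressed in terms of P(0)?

P(1)/P(0) = ∏_{i=0}^{1-1} λ_i/μ_{i+1}
= (4-0)×4.0/4.3
= 3.7209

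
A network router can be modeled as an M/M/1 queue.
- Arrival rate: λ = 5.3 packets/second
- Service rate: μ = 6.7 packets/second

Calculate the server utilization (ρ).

Server utilization: ρ = λ/μ
ρ = 5.3/6.7 = 0.7910
The server is busy 79.10% of the time.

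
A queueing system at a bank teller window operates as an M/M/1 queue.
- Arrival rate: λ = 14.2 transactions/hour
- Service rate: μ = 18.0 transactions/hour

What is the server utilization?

Server utilization: ρ = λ/μ
ρ = 14.2/18.0 = 0.7889
The server is busy 78.89% of the time.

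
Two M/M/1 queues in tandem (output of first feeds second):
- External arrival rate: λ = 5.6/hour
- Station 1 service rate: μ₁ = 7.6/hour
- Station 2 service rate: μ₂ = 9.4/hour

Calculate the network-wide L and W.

By Jackson's theorem, each station behaves as independent M/M/1.
Station 1: ρ₁ = 5.6/7.6 = 0.7368, L₁ = ρ₁/(1-ρ₁) = λ/(μ₁-λ) = 5.6/2.00 = 2.8000
Station 2: ρ₂ = 5.6/9.4 = 0.5957, L₂ = ρ₂/(1-ρ₂) = λ/(μ₂-λ) = 5.6/3.80 = 1.4737
Total: L = L₁ + L₂ = 2.8000 + 1.4737 = 4.2737
W = L/λ = 4.2737/5.6 = 0.7632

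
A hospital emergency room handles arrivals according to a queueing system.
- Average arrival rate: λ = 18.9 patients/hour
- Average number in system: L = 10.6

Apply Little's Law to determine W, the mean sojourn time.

Little's Law: L = λW, so W = L/λ
W = 10.6/18.9 = 0.5608 hours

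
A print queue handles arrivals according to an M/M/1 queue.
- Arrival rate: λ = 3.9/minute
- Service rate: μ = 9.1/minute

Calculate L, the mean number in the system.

ρ = λ/μ = 3.9/9.1 = 0.4286
For M/M/1: L = λ/(μ-λ)
L = 3.9/(9.1-3.9) = 3.9/5.20
L = 0.7500 jobs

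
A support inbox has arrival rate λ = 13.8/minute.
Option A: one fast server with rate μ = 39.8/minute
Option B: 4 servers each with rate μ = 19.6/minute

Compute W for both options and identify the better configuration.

Option A: single server μ = 39.8 (M/M/1)
  ρ_A = 13.8/39.8 = 0.3467
  W_A = 1/(μ-λ) = 1/(39.8-13.8) = 1/26.00 = 0.03846

Option B: 4 servers μ = 19.6 (M/M/4)
  ρ_B = λ/(cμ) = 13.8/(4×19.6) = 0.1760
  Offered load a = λ/μ = cρ = 13.8/19.6 = 0.7041
  P₀ = [ Σₙ₌₀^3 aⁿ/n! + a^4/(4!(1-ρ)) ]⁻¹
  Σ = a^0/0! + a^1/1! + a^2/2! + a^3/3! = 1.0000 + 0.70408 + 0.24787 + 0.058173 = 2.0101
  a^4/(4!(1-ρ)) = 0.24575/(24 × 0.82398) = 0.01243
  P₀ = 1/(2.0101 + 0.01243) = 0.4944
  Lq = P₀·a^4·ρ / (4!(1-ρ)²) = 0.49443 × 0.24575 × 0.17602 / (24 × 0.67894) = 0.001313
  Wq_B = Lq/λ = 0.0013125/13.8 = 0.00009511
  W_B = Wq_B + 1/μ = 0.00009511 + 0.05102 = 0.05112

Since W_A = 0.03846 < W_B = 0.05112, Option A (single fast server) has the shorter time in system.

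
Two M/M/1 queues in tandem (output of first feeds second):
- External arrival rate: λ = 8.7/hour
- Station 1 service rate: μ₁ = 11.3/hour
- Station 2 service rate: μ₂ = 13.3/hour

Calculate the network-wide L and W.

By Jackson's theorem, each station behaves as independent M/M/1.
Station 1: ρ₁ = 8.7/11.3 = 0.7699, L₁ = ρ₁/(1-ρ₁) = λ/(μ₁-λ) = 8.7/2.60 = 3.3462
Station 2: ρ₂ = 8.7/13.3 = 0.6541, L₂ = ρ₂/(1-ρ₂) = λ/(μ₂-λ) = 8.7/4.60 = 1.8913
Total: L = L₁ + L₂ = 3.3462 + 1.8913 = 5.2375
W = L/λ = 5.2375/8.7 = 0.6020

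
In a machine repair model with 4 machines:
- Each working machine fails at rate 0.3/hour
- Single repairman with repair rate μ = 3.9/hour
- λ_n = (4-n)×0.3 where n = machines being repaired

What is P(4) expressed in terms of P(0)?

P(4)/P(0) = ∏_{i=0}^{4-1} λ_i/μ_{i+1}
= (4-0)×0.3/3.9 × (4-1)×0.3/3.9 × (4-2)×0.3/3.9 × (4-3)×0.3/3.9
= 0.0008403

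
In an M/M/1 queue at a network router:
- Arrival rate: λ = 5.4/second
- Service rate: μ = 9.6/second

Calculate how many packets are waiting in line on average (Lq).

ρ = λ/μ = 5.4/9.6 = 0.5625
For M/M/1: Lq = λ²/(μ(μ-λ))
Lq = 29.16/(9.6 × 4.20)
Lq = 0.7232 packets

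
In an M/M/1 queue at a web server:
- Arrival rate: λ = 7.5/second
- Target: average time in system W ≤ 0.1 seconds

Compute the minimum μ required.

For M/M/1: W = 1/(μ-λ)
Need W ≤ 0.1, so 1/(μ-λ) ≤ 0.1
μ - λ ≥ 1/0.1 = 10.0000
μ ≥ 7.5 + 10.0000 = 17.5000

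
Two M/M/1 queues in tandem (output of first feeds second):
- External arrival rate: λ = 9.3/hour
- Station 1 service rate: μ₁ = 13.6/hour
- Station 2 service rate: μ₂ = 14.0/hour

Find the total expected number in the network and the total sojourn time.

By Jackson's theorem, each station behaves as independent M/M/1.
Station 1: ρ₁ = 9.3/13.6 = 0.6838, L₁ = ρ₁/(1-ρ₁) = λ/(μ₁-λ) = 9.3/4.30 = 2.1628
Station 2: ρ₂ = 9.3/14.0 = 0.6643, L₂ = ρ₂/(1-ρ₂) = λ/(μ₂-λ) = 9.3/4.70 = 1.9787
Total: L = L₁ + L₂ = 2.1628 + 1.9787 = 4.1415
W = L/λ = 4.1415/9.3 = 0.4453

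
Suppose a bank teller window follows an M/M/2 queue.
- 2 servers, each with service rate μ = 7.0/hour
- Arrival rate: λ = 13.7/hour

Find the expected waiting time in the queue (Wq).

Traffic intensity: ρ = λ/(cμ) = 13.7/(2×7.0) = 0.9786
Since ρ = 0.9786 < 1, system is stable.
Offered load a = λ/μ = cρ = 13.7/7.0 = 1.9571
P₀ = [ Σₙ₌₀^1 aⁿ/n! + a^2/(2!(1-ρ)) ]⁻¹
Σ = a^0/0! + a^1/1! = 1.0000 + 1.9571 = 2.9571
a^2/(2!(1-ρ)) = 3.830408/(2 × 0.02142857) = 89.3762
P₀ = 1/(2.9571 + 89.3762) = 0.01083
Lq = P₀·a^2·ρ / (2!(1-ρ)²) = 0.01083032 × 3.830408 × 0.9785714 / (2 × 0.0004591837) = 44.2041
Wq = Lq/λ = 44.2041/13.7 = 3.2266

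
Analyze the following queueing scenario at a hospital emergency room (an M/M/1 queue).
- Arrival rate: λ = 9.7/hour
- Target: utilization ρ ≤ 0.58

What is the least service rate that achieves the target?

ρ = λ/μ, so μ = λ/ρ
μ ≥ 9.7/0.58 = 16.7241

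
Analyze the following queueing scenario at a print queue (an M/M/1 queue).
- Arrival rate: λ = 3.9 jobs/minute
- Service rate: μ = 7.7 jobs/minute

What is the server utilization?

Server utilization: ρ = λ/μ
ρ = 3.9/7.7 = 0.5065
The server is busy 50.65% of the time.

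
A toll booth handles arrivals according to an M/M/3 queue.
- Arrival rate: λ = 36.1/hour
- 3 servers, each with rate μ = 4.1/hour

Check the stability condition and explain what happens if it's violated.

Stability requires ρ = λ/(cμ) < 1
ρ = 36.1/(3 × 4.1) = 36.1/12.30 = 2.9350
Since 2.9350 ≥ 1, the system is UNSTABLE.
Need c > λ/μ = 36.1/4.1 = 8.80.
Minimum servers needed: c = 9.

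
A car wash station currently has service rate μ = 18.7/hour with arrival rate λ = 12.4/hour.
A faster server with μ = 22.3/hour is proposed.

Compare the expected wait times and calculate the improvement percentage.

System 1: ρ₁ = 12.4/18.7 = 0.6631, W₁ = 1/(18.7-12.4) = 0.1587
System 2: ρ₂ = 12.4/22.3 = 0.5561, W₂ = 1/(22.3-12.4) = 0.1010
Improvement: (W₁-W₂)/W₁ = (0.1587-0.1010)/0.1587 = 36.36%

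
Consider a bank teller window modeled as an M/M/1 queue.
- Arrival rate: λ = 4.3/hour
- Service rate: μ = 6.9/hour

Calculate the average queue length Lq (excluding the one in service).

ρ = λ/μ = 4.3/6.9 = 0.6232
For M/M/1: Lq = λ²/(μ(μ-λ))
Lq = 18.49/(6.9 × 2.60)
Lq = 1.0307 transactions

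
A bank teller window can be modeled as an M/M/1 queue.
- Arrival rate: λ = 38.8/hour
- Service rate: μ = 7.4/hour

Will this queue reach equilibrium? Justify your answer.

Stability requires ρ = λ/(cμ) < 1
ρ = 38.8/(1 × 7.4) = 38.8/7.40 = 5.2432
Since 5.2432 ≥ 1, the system is UNSTABLE.
Queue grows without bound. Need μ > λ = 38.8.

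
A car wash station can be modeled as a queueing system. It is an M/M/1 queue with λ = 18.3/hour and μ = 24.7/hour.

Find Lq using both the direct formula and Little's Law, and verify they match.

Method 1 (direct): Lq = λ²/(μ(μ-λ)) = 334.89/(24.7 × 6.40) = 2.1185

Method 2 (Little's Law):
W = 1/(μ-λ) = 1/6.40 = 0.15625
Wq = W - 1/μ = 0.15625 - 0.040486 = 0.115764
Lq = λWq = 18.3 × 0.115764 = 2.1185 ✔ (matches Method 1)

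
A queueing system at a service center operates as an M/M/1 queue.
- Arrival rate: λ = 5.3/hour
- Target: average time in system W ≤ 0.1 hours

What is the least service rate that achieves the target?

For M/M/1: W = 1/(μ-λ)
Need W ≤ 0.1, so 1/(μ-λ) ≤ 0.1
μ - λ ≥ 1/0.1 = 10.0000
μ ≥ 5.3 + 10.0000 = 15.3000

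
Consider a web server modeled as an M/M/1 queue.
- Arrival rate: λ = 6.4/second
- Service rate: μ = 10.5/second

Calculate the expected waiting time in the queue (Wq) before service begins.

First, compute utilization: ρ = λ/μ = 6.4/10.5 = 0.6095
For M/M/1: Wq = λ/(μ(μ-λ))
Wq = 6.4/(10.5 × (10.5-6.4))
Wq = 6.4/(10.5 × 4.10)
Wq = 0.1487 seconds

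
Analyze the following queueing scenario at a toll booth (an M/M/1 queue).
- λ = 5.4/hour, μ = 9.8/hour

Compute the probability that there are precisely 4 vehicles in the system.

ρ = λ/μ = 5.4/9.8 = 0.5510
P(n) = (1-ρ)ρⁿ
P(4) = (1-0.5510) × 0.5510^4
P(4) = 0.44900 × 0.092174
P(4) = 0.04139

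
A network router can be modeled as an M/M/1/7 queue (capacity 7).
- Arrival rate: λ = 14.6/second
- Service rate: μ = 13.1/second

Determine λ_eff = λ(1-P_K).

ρ = λ/μ = 14.6/13.1 = 1.1145
P₀ = (1-ρ)/(1-ρ^(K+1)) = (1-1.1145)/(1-1.1145^8) = -0.1145/-1.3803 = 0.08295
P_K = P₀×ρ^K = 0.08295 × 1.1145^7 = 0.08295 × 2.1358 = 0.1772
λ_eff = λ(1-P_K) = 14.6 × (1 - 0.177166) = 14.6 × 0.822834 = 12.0134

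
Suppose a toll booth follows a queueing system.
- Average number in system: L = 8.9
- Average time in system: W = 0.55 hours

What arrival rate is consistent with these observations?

Little's Law: L = λW, so λ = L/W
λ = 8.9/0.55 = 16.1818 vehicles/hour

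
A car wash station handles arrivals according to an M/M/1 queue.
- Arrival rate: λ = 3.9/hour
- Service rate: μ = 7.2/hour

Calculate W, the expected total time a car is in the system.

First, compute utilization: ρ = λ/μ = 3.9/7.2 = 0.5417
For M/M/1: W = 1/(μ-λ)
W = 1/(7.2-3.9) = 1/3.30
W = 0.3030 hours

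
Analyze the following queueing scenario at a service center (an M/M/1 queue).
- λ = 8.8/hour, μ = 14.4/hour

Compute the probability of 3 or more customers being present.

ρ = λ/μ = 8.8/14.4 = 0.6111
P(N ≥ n) = ρⁿ
P(N ≥ 3) = 0.6111^3
P(N ≥ 3) = 0.2282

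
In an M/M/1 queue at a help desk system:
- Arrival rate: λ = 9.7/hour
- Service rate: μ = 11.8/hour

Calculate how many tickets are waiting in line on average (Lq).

ρ = λ/μ = 9.7/11.8 = 0.8220
For M/M/1: Lq = λ²/(μ(μ-λ))
Lq = 94.09/(11.8 × 2.10)
Lq = 3.7970 tickets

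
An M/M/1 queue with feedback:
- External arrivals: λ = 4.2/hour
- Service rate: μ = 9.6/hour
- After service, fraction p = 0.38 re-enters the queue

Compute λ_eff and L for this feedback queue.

Effective arrival rate: λ_eff = λ/(1-p) = 4.2/(1-0.38) = 4.2/0.62 = 6.7742
ρ = λ_eff/μ = 6.7742/9.6 = 0.70565
L = ρ/(1-ρ) = 0.70565/(1-0.70565) = 2.3973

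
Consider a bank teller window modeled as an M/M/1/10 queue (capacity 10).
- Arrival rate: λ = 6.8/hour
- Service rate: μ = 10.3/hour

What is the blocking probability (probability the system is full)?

ρ = λ/μ = 6.8/10.3 = 0.66019
P₀ = (1-ρ)/(1-ρ^(K+1)) = (1-0.66019)/(1-0.66019^11) = 0.3398/0.9896 = 0.3434
P_K = P₀×ρ^K = 0.34338 × 0.66019^10 = 0.34338 × 0.015729 = 0.005401
Blocking probability = 0.54%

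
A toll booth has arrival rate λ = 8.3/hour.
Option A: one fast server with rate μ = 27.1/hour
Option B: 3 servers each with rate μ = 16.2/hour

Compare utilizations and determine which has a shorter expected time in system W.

Option A: single server μ = 27.1 (M/M/1)
  ρ_A = 8.3/27.1 = 0.3063
  W_A = 1/(μ-λ) = 1/(27.1-8.3) = 1/18.80 = 0.05319

Option B: 3 servers μ = 16.2 (M/M/3)
  ρ_B = λ/(cμ) = 8.3/(3×16.2) = 0.1708
  Offered load a = λ/μ = cρ = 8.3/16.2 = 0.5123
  P₀ = [ Σₙ₌₀^2 aⁿ/n! + a^3/(3!(1-ρ)) ]⁻¹
  Σ = a^0/0! + a^1/1! + a^2/2! = 1.0000 + 0.51235 + 0.13125 = 1.6436
  a^3/(3!(1-ρ)) = 0.1345/(6 × 0.8292) = 0.02703
  P₀ = 1/(1.6436 + 0.02703) = 0.5986
  Lq = P₀·a^3·ρ / (3!(1-ρ)²) = 0.59858 × 0.13449 × 0.17078 / (6 × 0.68760) = 0.003332
  Wq_B = Lq/λ = 0.0033324/8.3 = 0.0004015
  W_B = Wq_B + 1/μ = 0.0004015 + 0.06173 = 0.06213

Since W_A = 0.05319 < W_B = 0.06213, Option A (single fast server) has the shorter time in system.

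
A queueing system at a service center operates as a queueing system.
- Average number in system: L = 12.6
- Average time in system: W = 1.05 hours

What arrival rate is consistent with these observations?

Little's Law: L = λW, so λ = L/W
λ = 12.6/1.05 = 12.0000 customers/hour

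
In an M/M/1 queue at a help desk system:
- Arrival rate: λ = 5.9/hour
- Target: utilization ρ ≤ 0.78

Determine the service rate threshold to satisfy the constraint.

ρ = λ/μ, so μ = λ/ρ
μ ≥ 5.9/0.78 = 7.5641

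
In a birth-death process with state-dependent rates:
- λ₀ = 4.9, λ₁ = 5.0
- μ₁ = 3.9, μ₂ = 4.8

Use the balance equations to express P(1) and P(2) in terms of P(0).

Balance equations:
State 0: λ₀P₀ = μ₁P₁ → P₁ = (λ₀/μ₁)P₀ = (4.9/3.9)P₀ = 1.2564P₀
State 1: P₂ = (λ₀λ₁)/(μ₁μ₂)P₀ = (4.9×5.0)/(3.9×4.8)P₀ = 1.3088P₀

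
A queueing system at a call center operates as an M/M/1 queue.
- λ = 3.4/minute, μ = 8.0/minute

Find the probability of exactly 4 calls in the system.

ρ = λ/μ = 3.4/8.0 = 0.4250
P(n) = (1-ρ)ρⁿ
P(4) = (1-0.4250) × 0.4250^4
P(4) = 0.5750 × 0.03263
P(4) = 0.01876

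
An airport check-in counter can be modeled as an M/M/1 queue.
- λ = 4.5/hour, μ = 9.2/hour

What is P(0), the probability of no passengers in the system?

ρ = λ/μ = 4.5/9.2 = 0.4891
P(0) = 1 - ρ = 1 - 0.4891 = 0.5109
The server is idle 51.09% of the time.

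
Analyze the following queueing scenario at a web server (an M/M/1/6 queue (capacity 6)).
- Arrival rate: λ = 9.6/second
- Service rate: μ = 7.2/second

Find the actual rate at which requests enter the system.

ρ = λ/μ = 9.6/7.2 = 1.33333
P₀ = (1-ρ)/(1-ρ^(K+1)) = (1-1.33333)/(1-1.33333^7) = -0.33333/-6.4914 = 0.05135
P_K = P₀×ρ^K = 0.05135 × 1.33333^6 = 0.05135 × 5.6186 = 0.2885
λ_eff = λ(1-P_K) = 9.6 × (1 - 0.28851) = 9.6 × 0.71149 = 6.8303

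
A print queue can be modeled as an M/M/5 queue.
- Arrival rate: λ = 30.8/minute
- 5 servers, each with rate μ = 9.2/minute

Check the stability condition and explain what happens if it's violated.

Stability requires ρ = λ/(cμ) < 1
ρ = 30.8/(5 × 9.2) = 30.8/46.00 = 0.6696
Since 0.6696 < 1, the system is STABLE.
The servers are busy 66.96% of the time.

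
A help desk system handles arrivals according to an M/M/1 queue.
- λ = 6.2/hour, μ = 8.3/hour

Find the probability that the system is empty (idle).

ρ = λ/μ = 6.2/8.3 = 0.7470
P(0) = 1 - ρ = 1 - 0.7470 = 0.2530
The server is idle 25.30% of the time.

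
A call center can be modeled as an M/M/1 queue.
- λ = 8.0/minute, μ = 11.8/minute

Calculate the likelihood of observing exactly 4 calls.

ρ = λ/μ = 8.0/11.8 = 0.6780
P(n) = (1-ρ)ρⁿ
P(4) = (1-0.6780) × 0.6780^4
P(4) = 0.3220 × 0.2113
P(4) = 0.06804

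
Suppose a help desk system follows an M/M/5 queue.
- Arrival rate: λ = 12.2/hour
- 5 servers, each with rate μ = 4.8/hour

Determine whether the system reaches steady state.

Stability requires ρ = λ/(cμ) < 1
ρ = 12.2/(5 × 4.8) = 12.2/24.00 = 0.5083
Since 0.5083 < 1, the system is STABLE.
The servers are busy 50.83% of the time.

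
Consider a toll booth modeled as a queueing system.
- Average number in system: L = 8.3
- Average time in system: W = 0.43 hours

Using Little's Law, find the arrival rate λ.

Little's Law: L = λW, so λ = L/W
λ = 8.3/0.43 = 19.3023 vehicles/hour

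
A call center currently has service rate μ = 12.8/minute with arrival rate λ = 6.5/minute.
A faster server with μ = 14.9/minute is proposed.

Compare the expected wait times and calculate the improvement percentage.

System 1: ρ₁ = 6.5/12.8 = 0.5078, W₁ = 1/(12.8-6.5) = 0.15873
System 2: ρ₂ = 6.5/14.9 = 0.4362, W₂ = 1/(14.9-6.5) = 0.11905
Improvement: (W₁-W₂)/W₁ = (0.15873-0.11905)/0.15873 = 25.00%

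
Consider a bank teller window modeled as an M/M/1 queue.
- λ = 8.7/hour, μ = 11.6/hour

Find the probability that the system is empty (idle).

ρ = λ/μ = 8.7/11.6 = 0.7500
P(0) = 1 - ρ = 1 - 0.7500 = 0.2500
The server is idle 25.00% of the time.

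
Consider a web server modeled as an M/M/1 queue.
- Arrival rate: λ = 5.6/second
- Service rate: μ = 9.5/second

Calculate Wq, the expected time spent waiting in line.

First, compute utilization: ρ = λ/μ = 5.6/9.5 = 0.5895
For M/M/1: Wq = λ/(μ(μ-λ))
Wq = 5.6/(9.5 × (9.5-5.6))
Wq = 5.6/(9.5 × 3.90)
Wq = 0.1511 seconds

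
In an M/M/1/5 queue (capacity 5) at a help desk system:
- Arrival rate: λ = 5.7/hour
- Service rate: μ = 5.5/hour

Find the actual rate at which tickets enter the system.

ρ = λ/μ = 5.7/5.5 = 1.03636
P₀ = (1-ρ)/(1-ρ^(K+1)) = (1-1.03636)/(1-1.03636^6) = -0.03636/-0.2390 = 0.1521
P_K = P₀×ρ^K = 0.15215 × 1.03636^5 = 0.15215 × 1.1955 = 0.1819
λ_eff = λ(1-P_K) = 5.7 × (1 - 0.1819) = 5.7 × 0.8181 = 4.6632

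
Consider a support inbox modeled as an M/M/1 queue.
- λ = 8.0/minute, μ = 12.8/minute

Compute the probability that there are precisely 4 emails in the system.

ρ = λ/μ = 8.0/12.8 = 0.6250
P(n) = (1-ρ)ρⁿ
P(4) = (1-0.6250) × 0.6250^4
P(4) = 0.37500 × 0.15259
P(4) = 0.05722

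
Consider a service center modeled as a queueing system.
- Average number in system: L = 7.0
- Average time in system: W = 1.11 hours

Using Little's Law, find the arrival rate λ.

Little's Law: L = λW, so λ = L/W
λ = 7.0/1.11 = 6.3063 customers/hour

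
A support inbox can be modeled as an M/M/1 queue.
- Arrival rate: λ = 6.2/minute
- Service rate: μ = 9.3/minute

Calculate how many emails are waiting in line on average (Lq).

ρ = λ/μ = 6.2/9.3 = 0.6667
For M/M/1: Lq = λ²/(μ(μ-λ))
Lq = 38.44/(9.3 × 3.10)
Lq = 1.3333 emails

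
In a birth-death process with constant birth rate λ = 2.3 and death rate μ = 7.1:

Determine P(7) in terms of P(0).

For constant rates: P(n)/P(0) = (λ/μ)^n
P(7)/P(0) = (2.3/7.1)^7 = 0.323944^7 = 0.0003744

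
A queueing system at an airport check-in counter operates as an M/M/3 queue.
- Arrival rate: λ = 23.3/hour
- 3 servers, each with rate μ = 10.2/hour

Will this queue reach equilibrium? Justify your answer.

Stability requires ρ = λ/(cμ) < 1
ρ = 23.3/(3 × 10.2) = 23.3/30.60 = 0.7614
Since 0.7614 < 1, the system is STABLE.
The servers are busy 76.14% of the time.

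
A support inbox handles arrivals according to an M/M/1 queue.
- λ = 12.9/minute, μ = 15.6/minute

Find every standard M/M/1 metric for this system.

Step 1: ρ = λ/μ = 12.9/15.6 = 0.8269
Step 2: L = λ/(μ-λ) = 12.9/2.70 = 4.7778
Step 3: Lq = λ²/(μ(μ-λ)) = 166.41/(15.6×2.70) = 3.9509
Step 4: W = 1/(μ-λ) = 1/2.70 = 0.37037
Step 5: Wq = λ/(μ(μ-λ)) = 12.9/(15.6×2.70) = 0.3063
Step 6: P(0) = 1-ρ = 0.1731
Verify: L = λW = 12.9×0.37037 = 4.7778 ✔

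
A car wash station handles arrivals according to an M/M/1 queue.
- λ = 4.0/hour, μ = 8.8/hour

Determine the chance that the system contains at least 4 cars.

ρ = λ/μ = 4.0/8.8 = 0.45455
P(N ≥ n) = ρⁿ
P(N ≥ 4) = 0.45455^4
P(N ≥ 4) = 0.04269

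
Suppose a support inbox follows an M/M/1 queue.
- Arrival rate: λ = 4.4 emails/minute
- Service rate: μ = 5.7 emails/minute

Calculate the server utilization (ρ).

Server utilization: ρ = λ/μ
ρ = 4.4/5.7 = 0.7719
The server is busy 77.19% of the time.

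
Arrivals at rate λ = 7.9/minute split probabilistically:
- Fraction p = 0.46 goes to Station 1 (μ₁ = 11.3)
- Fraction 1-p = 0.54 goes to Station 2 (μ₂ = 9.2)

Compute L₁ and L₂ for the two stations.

Effective rates: λ₁ = 7.9×0.46 = 3.634, λ₂ = 7.9×0.54 = 4.266
Station 1: ρ₁ = 3.634/11.3 = 0.32159, L₁ = ρ₁/(1-ρ₁) = 0.32159/(1-0.32159) = 0.4740
Station 2: ρ₂ = 4.266/9.2 = 0.4637, L₂ = ρ₂/(1-ρ₂) = 0.4637/(1-0.4637) = 0.8646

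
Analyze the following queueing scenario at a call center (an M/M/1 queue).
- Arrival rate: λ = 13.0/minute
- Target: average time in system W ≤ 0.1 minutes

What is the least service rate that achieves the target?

For M/M/1: W = 1/(μ-λ)
Need W ≤ 0.1, so 1/(μ-λ) ≤ 0.1
μ - λ ≥ 1/0.1 = 10.0000
μ ≥ 13.0 + 10.0000 = 23.0000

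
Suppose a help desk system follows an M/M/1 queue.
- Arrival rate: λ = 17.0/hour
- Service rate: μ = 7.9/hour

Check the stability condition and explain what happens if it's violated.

Stability requires ρ = λ/(cμ) < 1
ρ = 17.0/(1 × 7.9) = 17.0/7.90 = 2.1519
Since 2.1519 ≥ 1, the system is UNSTABLE.
Queue grows without bound. Need μ > λ = 17.0.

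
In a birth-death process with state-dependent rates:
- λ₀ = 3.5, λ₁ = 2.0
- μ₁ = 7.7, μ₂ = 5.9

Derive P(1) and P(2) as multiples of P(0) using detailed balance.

Balance equations:
State 0: λ₀P₀ = μ₁P₁ → P₁ = (λ₀/μ₁)P₀ = (3.5/7.7)P₀ = 0.4545P₀
State 1: P₂ = (λ₀λ₁)/(μ₁μ₂)P₀ = (3.5×2.0)/(7.7×5.9)P₀ = 0.1541P₀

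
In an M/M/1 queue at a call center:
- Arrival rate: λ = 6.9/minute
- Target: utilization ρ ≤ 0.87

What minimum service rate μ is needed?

ρ = λ/μ, so μ = λ/ρ
μ ≥ 6.9/0.87 = 7.9310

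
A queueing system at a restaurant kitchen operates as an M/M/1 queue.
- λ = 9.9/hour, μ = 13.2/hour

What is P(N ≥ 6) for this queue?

ρ = λ/μ = 9.9/13.2 = 0.7500
P(N ≥ n) = ρⁿ
P(N ≥ 6) = 0.7500^6
P(N ≥ 6) = 0.1780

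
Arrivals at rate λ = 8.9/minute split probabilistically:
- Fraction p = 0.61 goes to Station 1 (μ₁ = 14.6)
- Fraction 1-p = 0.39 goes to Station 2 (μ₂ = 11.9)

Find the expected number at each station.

Effective rates: λ₁ = 8.9×0.61 = 5.429, λ₂ = 8.9×0.39 = 3.471
Station 1: ρ₁ = 5.429/14.6 = 0.37185, L₁ = ρ₁/(1-ρ₁) = 0.37185/(1-0.37185) = 0.5920
Station 2: ρ₂ = 3.471/11.9 = 0.2917, L₂ = ρ₂/(1-ρ₂) = 0.2917/(1-0.2917) = 0.4118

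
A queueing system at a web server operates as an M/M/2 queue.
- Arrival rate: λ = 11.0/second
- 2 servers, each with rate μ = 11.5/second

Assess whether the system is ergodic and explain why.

Stability requires ρ = λ/(cμ) < 1
ρ = 11.0/(2 × 11.5) = 11.0/23.00 = 0.4783
Since 0.4783 < 1, the system is STABLE.
The servers are busy 47.83% of the time.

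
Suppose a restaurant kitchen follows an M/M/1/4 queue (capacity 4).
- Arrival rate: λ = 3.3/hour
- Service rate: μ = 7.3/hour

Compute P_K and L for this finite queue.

ρ = λ/μ = 3.3/7.3 = 0.45205
P₀ = (1-ρ)/(1-ρ^(K+1)) = (1-0.45205)/(1-0.45205^5) = 0.5479/0.9811 = 0.5585
P_K = P₀×ρ^K = 0.5585 × 0.45205^4 = 0.5585 × 0.04176 = 0.02332
Blocking probability P_4 = 0.02332 (2.33%)
L = ρ[1 - (K+1)ρ^K + Kρ^(K+1)] / [(1-ρ)(1-ρ^(K+1))]
L = 0.45205 × (1 - 5×0.04176 + 4×0.01888) / ((1 - 0.45205) × (1 - 0.01888)) = 0.7288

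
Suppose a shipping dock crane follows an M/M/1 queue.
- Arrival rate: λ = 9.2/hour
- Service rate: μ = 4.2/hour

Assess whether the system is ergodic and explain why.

Stability requires ρ = λ/(cμ) < 1
ρ = 9.2/(1 × 4.2) = 9.2/4.20 = 2.1905
Since 2.1905 ≥ 1, the system is UNSTABLE.
Queue grows without bound. Need μ > λ = 9.2.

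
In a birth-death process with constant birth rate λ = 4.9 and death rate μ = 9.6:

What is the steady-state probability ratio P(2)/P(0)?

For constant rates: P(n)/P(0) = (λ/μ)^n
P(2)/P(0) = (4.9/9.6)^2 = 0.5104^2 = 0.2605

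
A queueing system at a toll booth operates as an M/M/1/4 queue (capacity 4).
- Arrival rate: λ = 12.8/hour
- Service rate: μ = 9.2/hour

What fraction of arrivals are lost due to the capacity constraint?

ρ = λ/μ = 12.8/9.2 = 1.3913
P₀ = (1-ρ)/(1-ρ^(K+1)) = (1-1.3913)/(1-1.3913^5) = -0.3913/-4.2132 = 0.09287
P_K = P₀×ρ^K = 0.09287 × 1.3913^4 = 0.09287 × 3.7470 = 0.3480
Blocking probability = 34.80%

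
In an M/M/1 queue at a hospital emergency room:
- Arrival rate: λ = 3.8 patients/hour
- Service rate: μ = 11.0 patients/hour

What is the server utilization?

Server utilization: ρ = λ/μ
ρ = 3.8/11.0 = 0.3455
The server is busy 34.55% of the time.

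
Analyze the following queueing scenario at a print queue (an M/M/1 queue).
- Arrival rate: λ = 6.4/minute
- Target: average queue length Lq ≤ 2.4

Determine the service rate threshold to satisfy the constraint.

For M/M/1: Lq = λ²/(μ(μ-λ))
Need Lq ≤ 2.4, i.e. μ(μ-λ) ≥ λ²/2.4
μ² - 6.4μ - 40.96/2.4 ≥ 0  →  μ² - 6.4μ - 17.06667 ≥ 0
Quadratic formula (positive root): μ = [λ + √(λ² + 4×17.06667)]/2
Discriminant: 40.96 + 4×17.06667 = 109.2267, √109.2267 = 10.4512
μ ≥ (6.4 + 10.4512)/2 = 8.4256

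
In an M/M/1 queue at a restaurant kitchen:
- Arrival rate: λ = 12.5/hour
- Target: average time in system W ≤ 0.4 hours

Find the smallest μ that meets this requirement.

For M/M/1: W = 1/(μ-λ)
Need W ≤ 0.4, so 1/(μ-λ) ≤ 0.4
μ - λ ≥ 1/0.4 = 2.5000
μ ≥ 12.5 + 2.5000 = 15.0000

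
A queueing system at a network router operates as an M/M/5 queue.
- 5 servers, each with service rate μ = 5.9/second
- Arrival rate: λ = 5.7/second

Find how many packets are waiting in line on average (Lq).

Traffic intensity: ρ = λ/(cμ) = 5.7/(5×5.9) = 0.1932
Since ρ = 0.1932 < 1, system is stable.
Offered load a = λ/μ = cρ = 5.7/5.9 = 0.9661
P₀ = [ Σₙ₌₀^4 aⁿ/n! + a^5/(5!(1-ρ)) ]⁻¹
Σ = a^0/0! + a^1/1! + a^2/2! + a^3/3! + a^4/4! = 1.0000 + 0.9661 + 0.4667 + 0.1503 + 0.03630 = 2.6194
a^5/(5!(1-ρ)) = 0.8416/(120 × 0.8068) = 0.008693
P₀ = 1/(2.6194 + 0.008693) = 0.3805
Lq = P₀·a^5·ρ / (5!(1-ρ)²) = 0.38051 × 0.84162 × 0.19322 / (120 × 0.65089) = 0.0007922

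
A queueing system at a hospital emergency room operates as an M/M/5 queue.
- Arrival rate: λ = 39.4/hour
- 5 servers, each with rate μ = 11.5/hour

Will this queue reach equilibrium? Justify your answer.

Stability requires ρ = λ/(cμ) < 1
ρ = 39.4/(5 × 11.5) = 39.4/57.50 = 0.6852
Since 0.6852 < 1, the system is STABLE.
The servers are busy 68.52% of the time.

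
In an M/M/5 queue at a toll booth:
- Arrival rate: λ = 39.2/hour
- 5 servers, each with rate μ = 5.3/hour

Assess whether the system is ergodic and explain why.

Stability requires ρ = λ/(cμ) < 1
ρ = 39.2/(5 × 5.3) = 39.2/26.50 = 1.4792
Since 1.4792 ≥ 1, the system is UNSTABLE.
Need c > λ/μ = 39.2/5.3 = 7.40.
Minimum servers needed: c = 8.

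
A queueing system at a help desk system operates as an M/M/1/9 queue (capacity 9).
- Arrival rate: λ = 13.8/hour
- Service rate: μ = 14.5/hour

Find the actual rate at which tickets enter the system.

ρ = λ/μ = 13.8/14.5 = 0.951724
P₀ = (1-ρ)/(1-ρ^(K+1)) = (1-0.951724)/(1-0.951724^10) = 0.04828/0.3903 = 0.1237
P_K = P₀×ρ^K = 0.1237 × 0.951724^9 = 0.1237 × 0.6406 = 0.07924
λ_eff = λ(1-P_K) = 13.8 × (1 - 0.07924) = 13.8 × 0.92076 = 12.7065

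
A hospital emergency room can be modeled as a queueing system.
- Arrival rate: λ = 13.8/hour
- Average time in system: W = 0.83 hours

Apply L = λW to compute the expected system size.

Little's Law: L = λW
L = 13.8 × 0.83 = 11.4540 patients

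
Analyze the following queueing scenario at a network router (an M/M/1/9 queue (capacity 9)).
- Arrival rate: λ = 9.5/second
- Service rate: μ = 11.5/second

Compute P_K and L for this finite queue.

ρ = λ/μ = 9.5/11.5 = 0.826087
P₀ = (1-ρ)/(1-ρ^(K+1)) = (1-0.826087)/(1-0.826087^10) = 0.1739/0.8520 = 0.2041
P_K = P₀×ρ^K = 0.2041 × 0.826087^9 = 0.2041 × 0.1792 = 0.03657
Blocking probability P_9 = 0.03657 (3.66%)
L = ρ[1 - (K+1)ρ^K + Kρ^(K+1)] / [(1-ρ)(1-ρ^(K+1))]
L = 0.826087 × (1 - 10×0.1791563 + 9×0.1479987) / ((1 - 0.826087) × (1 - 0.1479987)) = 3.0129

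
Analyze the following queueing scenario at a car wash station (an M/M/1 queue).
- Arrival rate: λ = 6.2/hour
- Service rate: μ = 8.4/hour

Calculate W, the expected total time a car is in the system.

First, compute utilization: ρ = λ/μ = 6.2/8.4 = 0.7381
For M/M/1: W = 1/(μ-λ)
W = 1/(8.4-6.2) = 1/2.20
W = 0.4545 hours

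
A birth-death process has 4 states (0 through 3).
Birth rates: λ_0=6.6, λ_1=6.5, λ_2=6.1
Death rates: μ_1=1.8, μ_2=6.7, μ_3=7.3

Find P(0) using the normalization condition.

Ratios P(n)/P(0) = (λ₀···λₙ₋₁)/(μ₁···μₙ):
P(1)/P(0) = (6.6)/(1.8) = 3.66667
P(2)/P(0) = (6.6×6.5)/(1.8×6.7) = 3.55721
P(3)/P(0) = (6.6×6.5×6.1)/(1.8×6.7×7.3) = 2.97247

Normalization: ∑ P(n) = 1
P(0) × (1.00000 + 3.66667 + 3.55721 + 2.97247) = 1
P(0) × 11.19635 = 1
P(0) = 1/11.19635 = 0.08931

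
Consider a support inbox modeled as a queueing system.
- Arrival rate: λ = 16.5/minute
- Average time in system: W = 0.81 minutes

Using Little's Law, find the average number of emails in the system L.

Little's Law: L = λW
L = 16.5 × 0.81 = 13.3650 emails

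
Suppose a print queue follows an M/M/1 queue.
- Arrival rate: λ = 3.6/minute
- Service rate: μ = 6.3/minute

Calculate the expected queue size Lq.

ρ = λ/μ = 3.6/6.3 = 0.5714
For M/M/1: Lq = λ²/(μ(μ-λ))
Lq = 12.96/(6.3 × 2.70)
Lq = 0.7619 jobs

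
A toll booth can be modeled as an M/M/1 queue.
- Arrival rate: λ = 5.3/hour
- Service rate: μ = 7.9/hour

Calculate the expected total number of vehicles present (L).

ρ = λ/μ = 5.3/7.9 = 0.6709
For M/M/1: L = λ/(μ-λ)
L = 5.3/(7.9-5.3) = 5.3/2.60
L = 2.0385 vehicles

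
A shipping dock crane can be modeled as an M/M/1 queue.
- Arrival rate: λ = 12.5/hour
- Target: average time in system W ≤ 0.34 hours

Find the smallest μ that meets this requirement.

For M/M/1: W = 1/(μ-λ)
Need W ≤ 0.34, so 1/(μ-λ) ≤ 0.34
μ - λ ≥ 1/0.34 = 2.9412
μ ≥ 12.5 + 2.9412 = 15.4412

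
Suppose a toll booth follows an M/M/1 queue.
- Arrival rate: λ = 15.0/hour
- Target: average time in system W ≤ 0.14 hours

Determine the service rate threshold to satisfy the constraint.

For M/M/1: W = 1/(μ-λ)
Need W ≤ 0.14, so 1/(μ-λ) ≤ 0.14
μ - λ ≥ 1/0.14 = 7.1429
μ ≥ 15.0 + 7.1429 = 22.1429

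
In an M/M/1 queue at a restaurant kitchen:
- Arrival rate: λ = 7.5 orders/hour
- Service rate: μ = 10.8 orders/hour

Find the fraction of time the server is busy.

Server utilization: ρ = λ/μ
ρ = 7.5/10.8 = 0.6944
The server is busy 69.44% of the time.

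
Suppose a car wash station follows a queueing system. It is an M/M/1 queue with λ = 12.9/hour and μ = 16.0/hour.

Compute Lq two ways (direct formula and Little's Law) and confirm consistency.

Method 1 (direct): Lq = λ²/(μ(μ-λ)) = 166.41/(16.0 × 3.10) = 3.3550

Method 2 (Little's Law):
W = 1/(μ-λ) = 1/3.10 = 0.32258
Wq = W - 1/μ = 0.32258 - 0.062500 = 0.26008
Lq = λWq = 12.9 × 0.26008 = 3.3550 ✔ (matches Method 1)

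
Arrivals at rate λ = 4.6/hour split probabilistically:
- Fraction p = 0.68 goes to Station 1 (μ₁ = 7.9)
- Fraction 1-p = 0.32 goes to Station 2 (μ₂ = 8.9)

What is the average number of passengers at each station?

Effective rates: λ₁ = 4.6×0.68 = 3.128, λ₂ = 4.6×0.32 = 1.472
Station 1: ρ₁ = 3.128/7.9 = 0.39595, L₁ = ρ₁/(1-ρ₁) = 0.39595/(1-0.39595) = 0.6555
Station 2: ρ₂ = 1.472/8.9 = 0.1654, L₂ = ρ₂/(1-ρ₂) = 0.1654/(1-0.1654) = 0.1982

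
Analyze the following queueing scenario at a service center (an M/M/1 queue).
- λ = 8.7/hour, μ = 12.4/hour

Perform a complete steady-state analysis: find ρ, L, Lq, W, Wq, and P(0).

Step 1: ρ = λ/μ = 8.7/12.4 = 0.7016
Step 2: L = λ/(μ-λ) = 8.7/3.70 = 2.3514
Step 3: Lq = λ²/(μ(μ-λ)) = 75.69/(12.4×3.70) = 1.6497
Step 4: W = 1/(μ-λ) = 1/3.70 = 0.2702703
Step 5: Wq = λ/(μ(μ-λ)) = 8.7/(12.4×3.70) = 0.1896
Step 6: P(0) = 1-ρ = 0.2984
Verify: L = λW = 8.7×0.2702703 = 2.3514 ✔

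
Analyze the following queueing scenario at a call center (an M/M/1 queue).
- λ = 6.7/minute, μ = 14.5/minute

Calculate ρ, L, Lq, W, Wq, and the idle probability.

Step 1: ρ = λ/μ = 6.7/14.5 = 0.4621
Step 2: L = λ/(μ-λ) = 6.7/7.80 = 0.8590
Step 3: Lq = λ²/(μ(μ-λ)) = 44.89/(14.5×7.80) = 0.3969
Step 4: W = 1/(μ-λ) = 1/7.80 = 0.12821
Step 5: Wq = λ/(μ(μ-λ)) = 6.7/(14.5×7.80) = 0.05924
Step 6: P(0) = 1-ρ = 0.5379
Verify: L = λW = 6.7×0.12821 = 0.8590 ✔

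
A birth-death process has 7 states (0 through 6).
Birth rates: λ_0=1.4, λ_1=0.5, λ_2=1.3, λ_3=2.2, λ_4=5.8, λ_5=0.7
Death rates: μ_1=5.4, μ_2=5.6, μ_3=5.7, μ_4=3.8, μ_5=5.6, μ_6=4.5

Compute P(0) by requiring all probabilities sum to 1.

Ratios P(n)/P(0) = (λ₀···λₙ₋₁)/(μ₁···μₙ):
P(1)/P(0) = (1.4)/(5.4) = 0.2593
P(2)/P(0) = (1.4×0.5)/(5.4×5.6) = 0.02315
P(3)/P(0) = (1.4×0.5×1.3)/(5.4×5.6×5.7) = 0.005279
P(4)/P(0) = (1.4×0.5×1.3×2.2)/(5.4×5.6×5.7×3.8) = 0.003056
P(5)/P(0) = (1.4×0.5×1.3×2.2×5.8)/(5.4×5.6×5.7×3.8×5.6) = 0.003166
P(6)/P(0) = (1.4×0.5×1.3×2.2×5.8×0.7)/(5.4×5.6×5.7×3.8×5.6×4.5) = 0.0004924

Normalization: ∑ P(n) = 1
P(0) × (1.0000 + 0.2593 + 0.02315 + 0.005279 + 0.003056 + 0.003166 + 0.0004924) = 1
P(0) × 1.2944 = 1
P(0) = 1/1.2944 = 0.7726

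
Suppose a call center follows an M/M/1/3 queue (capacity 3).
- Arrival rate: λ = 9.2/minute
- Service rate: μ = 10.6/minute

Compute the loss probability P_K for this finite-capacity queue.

ρ = λ/μ = 9.2/10.6 = 0.86792
P₀ = (1-ρ)/(1-ρ^(K+1)) = (1-0.86792)/(1-0.86792^4) = 0.13208/0.43256 = 0.3053
P_K = P₀×ρ^K = 0.3053 × 0.86792^3 = 0.3053 × 0.6538 = 0.1996
Blocking probability = 19.96%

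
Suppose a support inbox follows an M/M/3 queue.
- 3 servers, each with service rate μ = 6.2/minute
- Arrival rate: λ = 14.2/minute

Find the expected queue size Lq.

Traffic intensity: ρ = λ/(cμ) = 14.2/(3×6.2) = 0.7634
Since ρ = 0.7634 < 1, system is stable.
Offered load a = λ/μ = cρ = 14.2/6.2 = 2.2903
P₀ = [ Σₙ₌₀^2 aⁿ/n! + a^3/(3!(1-ρ)) ]⁻¹
Σ = a^0/0! + a^1/1! + a^2/2! = 1.0000 + 2.2903 + 2.6228 = 5.9131
a^3/(3!(1-ρ)) = 12.0141/(6 × 0.236559) = 8.4645
P₀ = 1/(5.9131 + 8.4645) = 0.06955
Lq = P₀·a^3·ρ / (3!(1-ρ)²) = 0.069553 × 12.0141 × 0.76344 / (6 × 0.055960) = 1.9000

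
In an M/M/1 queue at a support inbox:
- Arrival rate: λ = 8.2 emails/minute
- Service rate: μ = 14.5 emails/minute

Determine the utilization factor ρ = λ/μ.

Server utilization: ρ = λ/μ
ρ = 8.2/14.5 = 0.5655
The server is busy 56.55% of the time.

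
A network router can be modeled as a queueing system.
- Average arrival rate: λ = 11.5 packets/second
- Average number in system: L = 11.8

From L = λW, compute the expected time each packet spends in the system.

Little's Law: L = λW, so W = L/λ
W = 11.8/11.5 = 1.0261 seconds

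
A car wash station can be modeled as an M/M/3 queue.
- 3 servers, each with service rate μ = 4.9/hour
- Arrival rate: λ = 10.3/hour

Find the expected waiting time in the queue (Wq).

Traffic intensity: ρ = λ/(cμ) = 10.3/(3×4.9) = 0.7007
Since ρ = 0.7007 < 1, system is stable.
Offered load a = λ/μ = cρ = 10.3/4.9 = 2.1020
P₀ = [ Σₙ₌₀^2 aⁿ/n! + a^3/(3!(1-ρ)) ]⁻¹
Σ = a^0/0! + a^1/1! + a^2/2! = 1.0000 + 2.1020 + 2.2093 = 5.3113
a^3/(3!(1-ρ)) = 9.2880/(6 × 0.29932) = 5.1717
P₀ = 1/(5.3113 + 5.1717) = 0.09539
Lq = P₀·a^3·ρ / (3!(1-ρ)²) = 0.09539 × 9.2880 × 0.7007 / (6 × 0.08959) = 1.1549
Wq = Lq/λ = 1.1549/10.3 = 0.1121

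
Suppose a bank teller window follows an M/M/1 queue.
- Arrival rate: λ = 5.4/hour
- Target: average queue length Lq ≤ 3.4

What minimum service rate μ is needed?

For M/M/1: Lq = λ²/(μ(μ-λ))
Need Lq ≤ 3.4, i.e. μ(μ-λ) ≥ λ²/3.4
μ² - 5.4μ - 29.16/3.4 ≥ 0  →  μ² - 5.4μ - 8.57647 ≥ 0
Quadratic formula (positive root): μ = [λ + √(λ² + 4×8.57647)]/2
Discriminant: 29.16 + 4×8.57647 = 63.4659, √63.4659 = 7.9665
μ ≥ (5.4 + 7.9665)/2 = 6.6833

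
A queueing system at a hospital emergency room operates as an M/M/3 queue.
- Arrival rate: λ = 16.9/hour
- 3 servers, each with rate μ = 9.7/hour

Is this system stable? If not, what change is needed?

Stability requires ρ = λ/(cμ) < 1
ρ = 16.9/(3 × 9.7) = 16.9/29.10 = 0.5808
Since 0.5808 < 1, the system is STABLE.
The servers are busy 58.08% of the time.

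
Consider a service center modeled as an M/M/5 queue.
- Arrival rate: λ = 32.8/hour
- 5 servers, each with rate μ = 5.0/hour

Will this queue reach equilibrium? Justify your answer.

Stability requires ρ = λ/(cμ) < 1
ρ = 32.8/(5 × 5.0) = 32.8/25.00 = 1.3120
Since 1.3120 ≥ 1, the system is UNSTABLE.
Need c > λ/μ = 32.8/5.0 = 6.56.
Minimum servers needed: c = 7.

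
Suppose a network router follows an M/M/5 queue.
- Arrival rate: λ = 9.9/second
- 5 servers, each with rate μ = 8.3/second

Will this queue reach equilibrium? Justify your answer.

Stability requires ρ = λ/(cμ) < 1
ρ = 9.9/(5 × 8.3) = 9.9/41.50 = 0.2386
Since 0.2386 < 1, the system is STABLE.
The servers are busy 23.86% of the time.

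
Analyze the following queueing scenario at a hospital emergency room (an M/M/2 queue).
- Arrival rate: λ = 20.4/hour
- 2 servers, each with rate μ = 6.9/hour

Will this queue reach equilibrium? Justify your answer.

Stability requires ρ = λ/(cμ) < 1
ρ = 20.4/(2 × 6.9) = 20.4/13.80 = 1.4783
Since 1.4783 ≥ 1, the system is UNSTABLE.
Need c > λ/μ = 20.4/6.9 = 2.96.
Minimum servers needed: c = 3.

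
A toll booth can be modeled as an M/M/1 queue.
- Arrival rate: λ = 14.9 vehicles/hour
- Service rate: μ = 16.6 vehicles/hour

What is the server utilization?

Server utilization: ρ = λ/μ
ρ = 14.9/16.6 = 0.8976
The server is busy 89.76% of the time.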